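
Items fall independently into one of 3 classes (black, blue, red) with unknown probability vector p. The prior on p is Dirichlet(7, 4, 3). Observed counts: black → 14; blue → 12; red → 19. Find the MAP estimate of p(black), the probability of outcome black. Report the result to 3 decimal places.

The posterior is Dirichlet(αᵢ + nᵢ) = Dirichlet(21, 16, 22).
For a Dirichlet(a₁,…,a_K) with all aᵢ > 1, the mode has j-th component (aⱼ − 1)/(Σaᵢ − K).
Here Σaᵢ = 59 and K = 3, so p(black) = (21 − 1)/(59 − 3) = 20/56 ≈ 0.357.

MAP estimate of p(black) = 0.357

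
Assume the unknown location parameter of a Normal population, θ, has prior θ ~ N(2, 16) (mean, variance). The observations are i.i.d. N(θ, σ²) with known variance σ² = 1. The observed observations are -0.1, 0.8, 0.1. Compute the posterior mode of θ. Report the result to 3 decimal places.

θ̂_MAP = 0.302

n = 3; x̄ = ((-0.1) + 0.8 + 0.1)/3 = 0.8/3 = 4/15 ≈ 0.2667.
For a Normal prior and Normal likelihood with known variance, the posterior is Normal; its mode equals its mean, the precision-weighted average.
Prior precision 1/σ₀² = 1/16 = 0.0625; data precision n/σ² = 3/1 = 3.
θ̂ = (0.0625·2 + 3·(4/15)) / (0.0625 + 3) = 0.925/3.0625 = 74/245 ≈ 0.302.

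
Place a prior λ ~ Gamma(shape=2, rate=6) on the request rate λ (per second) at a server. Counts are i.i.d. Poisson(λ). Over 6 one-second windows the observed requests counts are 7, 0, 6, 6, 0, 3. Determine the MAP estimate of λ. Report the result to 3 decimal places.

λ̂_MAP = 1.917

Σxᵢ = 7+0+6+6+0+3 = 22, with n = 6.
Posterior ∝ λe^(−6λ) · λ^22e^(−6λ) = λ^23e^(−12λ), i.e. Gamma(shape=24, rate=12).
The mode of a Gamma(a, b) with a ≥ 1 (shape–rate) is (a−1)/b = 23/12 ≈ 1.917.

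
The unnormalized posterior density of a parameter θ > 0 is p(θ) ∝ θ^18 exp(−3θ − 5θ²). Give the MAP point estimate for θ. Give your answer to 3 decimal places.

ℓ'(θ) = 18/θ − 3 − 10θ. Setting this to zero and multiplying by θ: 10θ² + 3θ − 18 = 0.
θ = (−3 + √(3² + 4·10·18)) / (2·10) = (−3 + √729) / 20 = (−3 + 27)/20 = 6/5.
ℓ''(θ) = −18/θ² − 10 < 0, confirming a maximum.

θ̂_MAP = 1.200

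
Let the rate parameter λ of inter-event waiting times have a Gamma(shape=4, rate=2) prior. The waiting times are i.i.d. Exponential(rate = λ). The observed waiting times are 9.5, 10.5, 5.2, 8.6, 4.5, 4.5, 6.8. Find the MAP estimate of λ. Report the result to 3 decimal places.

The Exponential(rate=λ) likelihood is ∝ λ^n e^(−λΣtᵢ). Here n = 7 and Σtᵢ = 9.5 + 10.5 + 5.2 + 8.6 + 4.5 + 4.5 + 6.8 = 49.6.
Posterior ∝ λ^3e^(−2λ) · λ^7e^(−49.6λ) = λ^10e^(−51.6λ), i.e. Gamma(11, 51.6).
Mode = (a−1)/b = 10/51.6 ≈ 0.194.

λ̂_MAP = 0.194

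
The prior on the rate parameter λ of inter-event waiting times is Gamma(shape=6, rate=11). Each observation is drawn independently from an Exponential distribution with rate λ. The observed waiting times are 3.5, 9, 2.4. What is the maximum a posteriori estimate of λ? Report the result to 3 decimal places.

The Exponential(rate=λ) likelihood is ∝ λ^n e^(−λΣtᵢ). Here n = 3 and Σtᵢ = 3.5 + 9 + 2.4 = 14.9.
Posterior ∝ λ^5e^(−11λ) · λ^3e^(−14.9λ) = λ^8e^(−25.9λ), i.e. Gamma(9, 25.9).
Mode = (a−1)/b = 8/25.9 ≈ 0.309.

λ̂_MAP = 0.309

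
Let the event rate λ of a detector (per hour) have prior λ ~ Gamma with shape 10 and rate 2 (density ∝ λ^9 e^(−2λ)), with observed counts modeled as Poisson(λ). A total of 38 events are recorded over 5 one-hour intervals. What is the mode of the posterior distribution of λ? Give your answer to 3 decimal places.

λ̂_MAP = 6.714

Σxᵢ = 38, n = 5.
Posterior ∝ λ^9e^(−2λ) · λ^38e^(−5λ) = λ^47e^(−7λ), i.e. Gamma(shape=48, rate=7).
The mode of a Gamma(a, b) with a ≥ 1 (shape–rate) is (a−1)/b = 47/7 ≈ 6.714.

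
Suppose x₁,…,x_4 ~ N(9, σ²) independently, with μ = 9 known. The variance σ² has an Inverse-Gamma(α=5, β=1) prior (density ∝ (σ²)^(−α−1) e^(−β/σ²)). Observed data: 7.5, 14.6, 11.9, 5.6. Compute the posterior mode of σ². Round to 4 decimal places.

Sum of squared deviations about the known mean: SS = (7.5−9)² + (14.6−9)² + (11.9−9)² + (5.6−9)² = 53.58.
The Normal likelihood contributes (σ²)^(−n/2) exp(−SS/(2σ²)), so the posterior is Inverse-Gamma(α + n/2, β + SS/2) = Inverse-Gamma(7, 27.79).
The mode of Inverse-Gamma(a, b) is b/(a+1) = 27.79/8 ≈ 3.4738.

σ̂²_MAP = 3.4738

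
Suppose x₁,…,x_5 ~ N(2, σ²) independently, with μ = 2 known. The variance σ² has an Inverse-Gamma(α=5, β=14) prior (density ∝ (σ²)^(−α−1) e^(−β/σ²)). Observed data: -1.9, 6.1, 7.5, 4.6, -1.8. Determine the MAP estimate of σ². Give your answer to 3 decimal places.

σ̂²_MAP = 6.557

Sum of squared deviations about the known mean: SS = (-1.9−2)² + (6.1−2)² + (7.5−2)² + (4.6−2)² + (-1.8−2)² = 83.47.
The Normal likelihood contributes (σ²)^(−n/2) exp(−SS/(2σ²)), so the posterior is Inverse-Gamma(α + n/2, β + SS/2) = Inverse-Gamma(7.5, 55.735).
The mode of Inverse-Gamma(a, b) is b/(a+1) = 55.735/8.5 ≈ 6.557.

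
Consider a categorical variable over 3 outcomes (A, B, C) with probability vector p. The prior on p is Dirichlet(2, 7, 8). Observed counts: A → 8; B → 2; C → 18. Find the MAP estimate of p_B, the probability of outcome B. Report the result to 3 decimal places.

MAP estimate of p_B = 0.190

The posterior is Dirichlet(αᵢ + nᵢ) = Dirichlet(10, 9, 26).
For a Dirichlet(a₁,…,a_K) with all aᵢ > 1, the mode has j-th component (aⱼ − 1)/(Σaᵢ − K).
Here Σaᵢ = 45 and K = 3, so p_B = (9 − 1)/(45 − 3) = 8/42 ≈ 0.190.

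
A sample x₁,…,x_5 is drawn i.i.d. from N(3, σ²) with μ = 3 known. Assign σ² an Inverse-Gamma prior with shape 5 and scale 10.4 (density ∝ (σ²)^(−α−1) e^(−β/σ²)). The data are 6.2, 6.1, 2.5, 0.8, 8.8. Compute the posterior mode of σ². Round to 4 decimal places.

σ̂²_MAP = 4.6694

Sum of squared deviations about the known mean: SS = (6.2−3)² + (6.1−3)² + (2.5−3)² + (0.8−3)² + (8.8−3)² = 58.58.
The Normal likelihood contributes (σ²)^(−n/2) exp(−SS/(2σ²)), so the posterior is Inverse-Gamma(α + n/2, β + SS/2) = Inverse-Gamma(7.5, 39.69).
The mode of Inverse-Gamma(a, b) is b/(a+1) = 39.69/8.5 ≈ 4.6694.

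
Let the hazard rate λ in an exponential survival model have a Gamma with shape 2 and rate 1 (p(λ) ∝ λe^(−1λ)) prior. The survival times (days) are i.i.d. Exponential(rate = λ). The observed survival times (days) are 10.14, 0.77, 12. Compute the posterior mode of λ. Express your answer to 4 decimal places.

The Exponential(rate=λ) likelihood is ∝ λ^n e^(−λΣtᵢ). Here n = 3 and Σtᵢ = 10.14 + 0.77 + 12 = 22.91.
Posterior ∝ λe^(−1λ) · λ^3e^(−22.91λ) = λ^4e^(−23.91λ), i.e. Gamma(5, 23.91).
Mode = (a−1)/b = 4/23.91 ≈ 0.1673.

λ̂_MAP = 0.1673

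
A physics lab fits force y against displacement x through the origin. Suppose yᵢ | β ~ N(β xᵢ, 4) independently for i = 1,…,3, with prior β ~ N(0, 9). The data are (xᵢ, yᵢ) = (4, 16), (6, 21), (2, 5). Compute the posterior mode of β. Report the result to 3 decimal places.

β̂_MAP = 3.543

log p(β | y) = −Σ(yᵢ − βxᵢ)²/(2·4) − β²/(2·9) + const.
Setting the derivative to zero: Σxᵢ(yᵢ − βxᵢ)/4 − β/9 = 0, so β = Σxᵢyᵢ / (Σxᵢ² + σ²/τ²).
Σxᵢyᵢ = 4·16 + 6·21 + 2·5 = 200; Σxᵢ² = 56; σ²/τ² = 4/9.
β̂_MAP = 200 / (56 + 4/9) = 200/(508/9) = 450/127 ≈ 3.543.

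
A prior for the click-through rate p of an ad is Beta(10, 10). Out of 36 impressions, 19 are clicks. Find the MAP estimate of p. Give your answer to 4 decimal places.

Prior: Beta(10, 10).
Data: 19 successes in 36 trials. The binomial likelihood contributes p^19(1−p)^17, so the posterior is Beta(10+19, 10+17) = Beta(29, 27).
For Beta(a, b) with a, b > 1 the mode is (a−1)/(a+b−2) = 28/54 ≈ 0.5185.

p̂_MAP = 0.5185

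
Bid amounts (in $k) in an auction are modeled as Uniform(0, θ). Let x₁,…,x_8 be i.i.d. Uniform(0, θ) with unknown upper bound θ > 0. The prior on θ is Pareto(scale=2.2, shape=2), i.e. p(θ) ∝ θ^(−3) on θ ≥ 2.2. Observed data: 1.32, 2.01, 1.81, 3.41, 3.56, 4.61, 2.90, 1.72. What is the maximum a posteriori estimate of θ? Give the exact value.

θ̂_MAP = 4.61

The Uniform(0, θ) likelihood is θ^(−n) for θ ≥ max(xᵢ), zero otherwise. Here max(xᵢ) = 4.61.
Posterior ∝ θ^(−3) · θ^(−8) = θ^(−11) on θ ≥ max(2.2, 4.61) = 4.61.
This density is strictly decreasing in θ, so the posterior mode lies at the lower boundary of the support.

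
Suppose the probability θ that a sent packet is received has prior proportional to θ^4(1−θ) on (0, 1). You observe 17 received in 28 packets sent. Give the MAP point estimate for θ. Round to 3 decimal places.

θ̂_MAP = 0.636

The prior density ∝ θ^4(1−θ)^1 is the kernel of Beta(5, 2).
Data: 17 successes in 28 trials. The binomial likelihood contributes θ^17(1−θ)^11, so the posterior is Beta(5+17, 2+11) = Beta(22, 13).
For Beta(a, b) with a, b > 1 the mode is (a−1)/(a+b−2) = 21/33 ≈ 0.636.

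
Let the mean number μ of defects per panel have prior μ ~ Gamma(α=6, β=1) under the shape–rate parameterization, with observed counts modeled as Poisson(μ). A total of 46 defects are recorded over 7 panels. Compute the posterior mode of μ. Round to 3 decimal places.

Σxᵢ = 46, n = 7.
Posterior ∝ μ^5e^(−1μ) · μ^46e^(−7μ) = μ^51e^(−8μ), i.e. Gamma(shape=52, rate=8).
The mode of a Gamma(a, b) with a ≥ 1 (shape–rate) is (a−1)/b = 51/8 ≈ 6.375.

μ̂_MAP = 6.375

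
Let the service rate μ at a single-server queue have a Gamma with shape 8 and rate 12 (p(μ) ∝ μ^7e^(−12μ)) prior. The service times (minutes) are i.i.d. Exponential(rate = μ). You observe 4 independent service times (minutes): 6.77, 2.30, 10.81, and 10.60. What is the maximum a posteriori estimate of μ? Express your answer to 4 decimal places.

μ̂_MAP = 0.2589

The Exponential(rate=μ) likelihood is ∝ μ^n e^(−μΣtᵢ). Here n = 4 and Σtᵢ = 6.77 + 2.30 + 10.81 + 10.60 = 30.48.
Posterior ∝ μ^7e^(−12μ) · μ^4e^(−30.48μ) = μ^11e^(−42.48μ), i.e. Gamma(12, 42.48).
Mode = (a−1)/b = 11/42.48 ≈ 0.2589.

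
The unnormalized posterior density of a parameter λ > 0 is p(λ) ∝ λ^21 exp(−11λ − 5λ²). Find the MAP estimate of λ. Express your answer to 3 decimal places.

ℓ'(λ) = 21/λ − 11 − 10λ. Setting this to zero and multiplying by λ: 10λ² + 11λ − 21 = 0.
λ = (−11 + √(11² + 4·10·21)) / (2·10) = (−11 + √961) / 20 = (−11 + 31)/20 = 1.
ℓ''(λ) = −21/λ² − 10 < 0, confirming a maximum.

λ̂_MAP = 1.000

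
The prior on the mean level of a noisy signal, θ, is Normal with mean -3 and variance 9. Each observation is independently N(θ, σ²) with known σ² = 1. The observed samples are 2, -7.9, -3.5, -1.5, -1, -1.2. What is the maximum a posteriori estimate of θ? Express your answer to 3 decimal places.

θ̂_MAP = -2.198

n = 6; x̄ = (2 + (-7.9) + (-3.5) + (-1.5) + (-1) + (-1.2))/6 = -13.1/6 = -131/60 ≈ -2.1833.
For a Normal prior and Normal likelihood with known variance, the posterior is Normal; its mode equals its mean, the precision-weighted average.
Prior precision 1/σ₀² = 1/9; data precision n/σ² = 6/1 = 6.
θ̂ = ((1/9)·(-3) + 6·(-131/60)) / (1/9 + 6) = (-403/30)/(55/9) = -1209/550 ≈ -2.198.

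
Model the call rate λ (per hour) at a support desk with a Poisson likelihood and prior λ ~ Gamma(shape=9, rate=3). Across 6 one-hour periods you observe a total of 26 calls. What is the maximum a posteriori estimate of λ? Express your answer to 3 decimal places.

λ̂_MAP = 3.778

Σxᵢ = 26, n = 6.
Posterior ∝ λ^8e^(−3λ) · λ^26e^(−6λ) = λ^34e^(−9λ), i.e. Gamma(shape=35, rate=9).
The mode of a Gamma(a, b) with a ≥ 1 (shape–rate) is (a−1)/b = 34/9 ≈ 3.778.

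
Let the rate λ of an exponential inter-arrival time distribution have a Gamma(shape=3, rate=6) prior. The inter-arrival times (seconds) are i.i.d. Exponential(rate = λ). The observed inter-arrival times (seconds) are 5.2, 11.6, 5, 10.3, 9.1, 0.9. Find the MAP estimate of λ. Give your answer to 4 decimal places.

λ̂_MAP = 0.1663

The Exponential(rate=λ) likelihood is ∝ λ^n e^(−λΣtᵢ). Here n = 6 and Σtᵢ = 5.2 + 11.6 + 5 + 10.3 + 9.1 + 0.9 = 42.1.
Posterior ∝ λ^2e^(−6λ) · λ^6e^(−42.1λ) = λ^8e^(−48.1λ), i.e. Gamma(9, 48.1).
Mode = (a−1)/b = 8/48.1 ≈ 0.1663.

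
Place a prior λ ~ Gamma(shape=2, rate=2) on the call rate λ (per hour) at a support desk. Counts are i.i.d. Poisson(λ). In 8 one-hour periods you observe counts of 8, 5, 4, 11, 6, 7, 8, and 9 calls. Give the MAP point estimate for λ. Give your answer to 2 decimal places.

λ̂_MAP = 5.90

Σxᵢ = 8+5+4+11+6+7+8+9 = 58, with n = 8.
Posterior ∝ λe^(−2λ) · λ^58e^(−8λ) = λ^59e^(−10λ), i.e. Gamma(shape=60, rate=10).
The mode of a Gamma(a, b) with a ≥ 1 (shape–rate) is (a−1)/b = 59/10 ≈ 5.90.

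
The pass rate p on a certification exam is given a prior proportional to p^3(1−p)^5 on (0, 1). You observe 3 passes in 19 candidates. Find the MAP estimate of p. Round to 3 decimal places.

The prior density ∝ p^3(1−p)^5 is the kernel of Beta(4, 6).
Data: 3 successes in 19 trials. The binomial likelihood contributes p^3(1−p)^16, so the posterior is Beta(4+3, 6+16) = Beta(7, 22).
For Beta(a, b) with a, b > 1 the mode is (a−1)/(a+b−2) = 6/27 ≈ 0.222.

p̂_MAP = 0.222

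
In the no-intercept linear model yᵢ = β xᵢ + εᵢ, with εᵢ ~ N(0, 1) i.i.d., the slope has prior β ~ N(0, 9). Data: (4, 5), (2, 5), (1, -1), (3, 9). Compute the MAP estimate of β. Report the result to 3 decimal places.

log p(β | y) = −Σ(yᵢ − βxᵢ)²/(2·1) − β²/(2·9) + const.
Setting the derivative to zero: Σxᵢ(yᵢ − βxᵢ)/1 − β/9 = 0, so β = Σxᵢyᵢ / (Σxᵢ² + σ²/τ²).
Σxᵢyᵢ = 4·5 + 2·5 + 1·(-1) + 3·9 = 56; Σxᵢ² = 30; σ²/τ² = 1/9.
β̂_MAP = 56 / (30 + 1/9) = 56/(271/9) = 504/271 ≈ 1.860.

β̂_MAP = 1.860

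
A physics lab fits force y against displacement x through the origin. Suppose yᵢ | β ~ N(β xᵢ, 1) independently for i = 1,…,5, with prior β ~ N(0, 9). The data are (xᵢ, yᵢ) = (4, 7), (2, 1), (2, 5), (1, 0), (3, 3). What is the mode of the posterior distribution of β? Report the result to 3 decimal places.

β̂_MAP = 1.436

log p(β | y) = −Σ(yᵢ − βxᵢ)²/(2·1) − β²/(2·9) + const.
Setting the derivative to zero: Σxᵢ(yᵢ − βxᵢ)/1 − β/9 = 0, so β = Σxᵢyᵢ / (Σxᵢ² + σ²/τ²).
Σxᵢyᵢ = 4·7 + 2·1 + 2·5 + 1·0 + 3·3 = 49; Σxᵢ² = 34; σ²/τ² = 1/9.
β̂_MAP = 49 / (34 + 1/9) = 49/(307/9) = 441/307 ≈ 1.436.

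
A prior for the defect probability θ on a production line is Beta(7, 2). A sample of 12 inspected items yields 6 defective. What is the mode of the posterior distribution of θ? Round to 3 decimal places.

Prior: Beta(7, 2).
Data: 6 successes in 12 trials. The binomial likelihood contributes θ^6(1−θ)^6, so the posterior is Beta(7+6, 2+6) = Beta(13, 8).
For Beta(a, b) with a, b > 1 the mode is (a−1)/(a+b−2) = 12/19 ≈ 0.632.

θ̂_MAP = 0.632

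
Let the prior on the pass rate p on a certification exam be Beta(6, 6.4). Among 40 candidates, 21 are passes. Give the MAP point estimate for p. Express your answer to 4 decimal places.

p̂_MAP = 0.5159

Prior: Beta(6, 6.4).
Data: 21 successes in 40 trials. The binomial likelihood contributes p^21(1−p)^19, so the posterior is Beta(6+21, 6.4+19) = Beta(27, 25.4).
For Beta(a, b) with a, b > 1 the mode is (a−1)/(a+b−2) = 26/50.4 ≈ 0.5159.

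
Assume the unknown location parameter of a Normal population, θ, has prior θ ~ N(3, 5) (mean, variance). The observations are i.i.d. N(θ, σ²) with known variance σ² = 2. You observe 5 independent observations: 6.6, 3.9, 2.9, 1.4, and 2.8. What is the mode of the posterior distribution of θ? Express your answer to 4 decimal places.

n = 5; x̄ = (6.6 + 3.9 + 2.9 + 1.4 + 2.8)/5 = 17.6/5 = 3.52.
For a Normal prior and Normal likelihood with known variance, the posterior is Normal; its mode equals its mean, the precision-weighted average.
Prior precision 1/σ₀² = 1/5 = 0.2; data precision n/σ² = 5/2 = 2.5.
θ̂ = (0.2·3 + 2.5·3.52) / (0.2 + 2.5) = 9.4/2.7 = 94/27 ≈ 3.4815.

θ̂_MAP = 3.4815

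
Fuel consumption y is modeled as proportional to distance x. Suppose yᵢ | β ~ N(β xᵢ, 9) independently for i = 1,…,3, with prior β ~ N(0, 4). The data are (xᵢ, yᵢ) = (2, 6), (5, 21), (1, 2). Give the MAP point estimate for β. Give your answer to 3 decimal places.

log p(β | y) = −Σ(yᵢ − βxᵢ)²/(2·9) − β²/(2·4) + const.
Setting the derivative to zero: Σxᵢ(yᵢ − βxᵢ)/9 − β/4 = 0, so β = Σxᵢyᵢ / (Σxᵢ² + σ²/τ²).
Σxᵢyᵢ = 2·6 + 5·21 + 1·2 = 119; Σxᵢ² = 30; σ²/τ² = 2.25.
β̂_MAP = 119 / (30 + 2.25) = 119/32.25 ≈ 3.690.

β̂_MAP = 3.690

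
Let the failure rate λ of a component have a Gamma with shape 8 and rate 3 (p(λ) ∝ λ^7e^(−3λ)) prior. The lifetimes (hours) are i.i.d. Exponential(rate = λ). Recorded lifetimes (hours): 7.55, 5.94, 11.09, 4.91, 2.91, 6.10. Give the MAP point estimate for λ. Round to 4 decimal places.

λ̂_MAP = 0.3133

The Exponential(rate=λ) likelihood is ∝ λ^n e^(−λΣtᵢ). Here n = 6 and Σtᵢ = 7.55 + 5.94 + 11.09 + 4.91 + 2.91 + 6.10 = 38.50.
Posterior ∝ λ^7e^(−3λ) · λ^6e^(−38.50λ) = λ^13e^(−41.50λ), i.e. Gamma(14, 41.50).
Mode = (a−1)/b = 13/41.50 ≈ 0.3133.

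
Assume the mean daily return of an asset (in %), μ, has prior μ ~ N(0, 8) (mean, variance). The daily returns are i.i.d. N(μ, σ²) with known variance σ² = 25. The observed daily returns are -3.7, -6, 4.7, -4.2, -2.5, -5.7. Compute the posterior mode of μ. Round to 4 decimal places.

μ̂_MAP = -1.9068

n = 6; x̄ = ((-3.7) + (-6) + 4.7 + (-4.2) + (-2.5) + (-5.7))/6 = -17.4/6 = -2.9.
For a Normal prior and Normal likelihood with known variance, the posterior is Normal; its mode equals its mean, the precision-weighted average.
Prior precision 1/σ₀² = 1/8 = 0.125; data precision n/σ² = 6/25 = 0.24.
μ̂ = (0.125·0 + 0.24·(-2.9)) / (0.125 + 0.24) = (-0.696)/0.365 = -696/365 ≈ -1.9068.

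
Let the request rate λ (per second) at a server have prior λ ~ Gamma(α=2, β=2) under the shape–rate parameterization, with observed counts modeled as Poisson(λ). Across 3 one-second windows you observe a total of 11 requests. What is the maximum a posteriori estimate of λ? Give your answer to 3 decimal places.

Σxᵢ = 11, n = 3.
Posterior ∝ λe^(−2λ) · λ^11e^(−3λ) = λ^12e^(−5λ), i.e. Gamma(shape=13, rate=5).
The mode of a Gamma(a, b) with a ≥ 1 (shape–rate) is (a−1)/b = 12/5 ≈ 2.400.

λ̂_MAP = 2.400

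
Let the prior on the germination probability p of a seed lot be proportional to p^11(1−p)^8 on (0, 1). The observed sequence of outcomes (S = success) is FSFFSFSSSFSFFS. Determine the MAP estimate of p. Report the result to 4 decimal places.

The prior density ∝ p^11(1−p)^8 is the kernel of Beta(12, 9).
Data: 7 successes in 14 trials (from the sequence). The binomial likelihood contributes p^7(1−p)^7, so the posterior is Beta(12+7, 9+7) = Beta(19, 16).
For Beta(a, b) with a, b > 1 the mode is (a−1)/(a+b−2) = 18/33 ≈ 0.5455.

p̂_MAP = 0.5455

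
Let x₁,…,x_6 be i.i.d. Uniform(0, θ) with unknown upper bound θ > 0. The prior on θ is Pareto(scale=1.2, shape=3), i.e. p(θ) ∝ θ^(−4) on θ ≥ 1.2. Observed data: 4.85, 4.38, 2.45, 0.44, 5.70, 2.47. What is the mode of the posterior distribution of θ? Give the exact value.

The Uniform(0, θ) likelihood is θ^(−n) for θ ≥ max(xᵢ), zero otherwise. Here max(xᵢ) = 5.70.
Posterior ∝ θ^(−4) · θ^(−6) = θ^(−10) on θ ≥ max(1.2, 5.70) = 5.70.
This density is strictly decreasing in θ, so the posterior mode lies at the lower boundary of the support.

θ̂_MAP = 5.70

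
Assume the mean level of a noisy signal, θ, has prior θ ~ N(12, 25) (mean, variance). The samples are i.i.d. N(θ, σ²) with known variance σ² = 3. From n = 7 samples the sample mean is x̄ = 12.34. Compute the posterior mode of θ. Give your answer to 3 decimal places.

n = 7, x̄ = 12.34.
For a Normal prior and Normal likelihood with known variance, the posterior is Normal; its mode equals its mean, the precision-weighted average.
Prior precision 1/σ₀² = 1/25 = 0.04; data precision n/σ² = 7/3.
θ̂ = (0.04·12 + (7/3)·12.34) / (0.04 + 7/3) = (4391/150)/(178/75) = 4391/356 ≈ 12.334.

θ̂_MAP = 12.334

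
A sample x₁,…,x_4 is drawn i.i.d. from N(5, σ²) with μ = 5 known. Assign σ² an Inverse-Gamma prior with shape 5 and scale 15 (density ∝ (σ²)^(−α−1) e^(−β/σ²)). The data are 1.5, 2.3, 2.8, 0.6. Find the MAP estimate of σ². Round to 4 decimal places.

σ̂²_MAP = 4.6088

Sum of squared deviations about the known mean: SS = (1.5−5)² + (2.3−5)² + (2.8−5)² + (0.6−5)² = 43.74.
The Normal likelihood contributes (σ²)^(−n/2) exp(−SS/(2σ²)), so the posterior is Inverse-Gamma(α + n/2, β + SS/2) = Inverse-Gamma(7, 36.87).
The mode of Inverse-Gamma(a, b) is b/(a+1) = 36.87/8 ≈ 4.6088.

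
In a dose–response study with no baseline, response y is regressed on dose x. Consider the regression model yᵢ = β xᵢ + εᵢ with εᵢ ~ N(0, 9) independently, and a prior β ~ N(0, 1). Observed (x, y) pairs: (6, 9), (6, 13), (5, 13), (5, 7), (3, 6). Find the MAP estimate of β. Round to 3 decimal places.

log p(β | y) = −Σ(yᵢ − βxᵢ)²/(2·9) − β²/(2·1) + const.
Setting the derivative to zero: Σxᵢ(yᵢ − βxᵢ)/9 − β/1 = 0, so β = Σxᵢyᵢ / (Σxᵢ² + σ²/τ²).
Σxᵢyᵢ = 6·9 + 6·13 + 5·13 + 5·7 + 3·6 = 250; Σxᵢ² = 131; σ²/τ² = 9.
β̂_MAP = 250 / (131 + 9) = 250/140 ≈ 1.786.

β̂_MAP = 1.786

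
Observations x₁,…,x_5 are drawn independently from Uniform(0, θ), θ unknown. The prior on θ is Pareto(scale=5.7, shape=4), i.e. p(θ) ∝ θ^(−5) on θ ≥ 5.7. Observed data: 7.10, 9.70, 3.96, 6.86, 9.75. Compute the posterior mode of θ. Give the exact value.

θ̂_MAP = 9.75

The Uniform(0, θ) likelihood is θ^(−n) for θ ≥ max(xᵢ), zero otherwise. Here max(xᵢ) = 9.75.
Posterior ∝ θ^(−5) · θ^(−5) = θ^(−10) on θ ≥ max(5.7, 9.75) = 9.75.
This density is strictly decreasing in θ, so the posterior mode lies at the lower boundary of the support.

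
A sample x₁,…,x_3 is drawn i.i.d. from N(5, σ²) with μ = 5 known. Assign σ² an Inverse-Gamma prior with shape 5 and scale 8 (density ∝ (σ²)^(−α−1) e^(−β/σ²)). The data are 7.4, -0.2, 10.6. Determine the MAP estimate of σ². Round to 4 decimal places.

σ̂²_MAP = 5.3440

Sum of squared deviations about the known mean: SS = (7.4−5)² + (-0.2−5)² + (10.6−5)² = 64.16.
The Normal likelihood contributes (σ²)^(−n/2) exp(−SS/(2σ²)), so the posterior is Inverse-Gamma(α + n/2, β + SS/2) = Inverse-Gamma(6.5, 40.08).
The mode of Inverse-Gamma(a, b) is b/(a+1) = 40.08/7.5 ≈ 5.3440.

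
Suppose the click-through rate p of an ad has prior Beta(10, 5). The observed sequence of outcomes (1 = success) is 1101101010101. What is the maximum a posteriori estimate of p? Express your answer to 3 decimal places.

Prior: Beta(10, 5).
Data: 8 successes in 13 trials (from the sequence). The binomial likelihood contributes p^8(1−p)^5, so the posterior is Beta(10+8, 5+5) = Beta(18, 10).
For Beta(a, b) with a, b > 1 the mode is (a−1)/(a+b−2) = 17/26 ≈ 0.654.

p̂_MAP = 0.654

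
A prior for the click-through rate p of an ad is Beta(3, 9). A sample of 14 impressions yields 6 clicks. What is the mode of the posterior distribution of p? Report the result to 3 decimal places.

Prior: Beta(3, 9).
Data: 6 successes in 14 trials. The binomial likelihood contributes p^6(1−p)^8, so the posterior is Beta(3+6, 9+8) = Beta(9, 17).
For Beta(a, b) with a, b > 1 the mode is (a−1)/(a+b−2) = 8/24 ≈ 0.333.

p̂_MAP = 0.333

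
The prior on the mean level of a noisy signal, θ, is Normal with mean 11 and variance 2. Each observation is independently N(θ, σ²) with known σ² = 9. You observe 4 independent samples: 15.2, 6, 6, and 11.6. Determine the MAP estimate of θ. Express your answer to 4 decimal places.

n = 4; x̄ = (15.2 + 6 + 6 + 11.6)/4 = 38.8/4 = 9.7.
For a Normal prior and Normal likelihood with known variance, the posterior is Normal; its mode equals its mean, the precision-weighted average.
Prior precision 1/σ₀² = 1/2 = 0.5; data precision n/σ² = 4/9.
θ̂ = (0.5·11 + (4/9)·9.7) / (0.5 + 4/9) = (883/90)/(17/18) = 883/85 ≈ 10.3882.

θ̂_MAP = 10.3882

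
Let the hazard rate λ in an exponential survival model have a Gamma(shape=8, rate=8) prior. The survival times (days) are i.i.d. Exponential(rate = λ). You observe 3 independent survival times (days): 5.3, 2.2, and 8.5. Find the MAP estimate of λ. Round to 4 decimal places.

The Exponential(rate=λ) likelihood is ∝ λ^n e^(−λΣtᵢ). Here n = 3 and Σtᵢ = 5.3 + 2.2 + 8.5 = 16.
Posterior ∝ λ^7e^(−8λ) · λ^3e^(−16λ) = λ^10e^(−24λ), i.e. Gamma(11, 24).
Mode = (a−1)/b = 10/24 ≈ 0.4167.

λ̂_MAP = 0.4167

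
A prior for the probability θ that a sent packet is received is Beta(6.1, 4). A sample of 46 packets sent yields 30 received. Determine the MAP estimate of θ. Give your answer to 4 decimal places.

Prior: Beta(6.1, 4).
Data: 30 successes in 46 trials. The binomial likelihood contributes θ^30(1−θ)^16, so the posterior is Beta(6.1+30, 4+16) = Beta(36.1, 20).
For Beta(a, b) with a, b > 1 the mode is (a−1)/(a+b−2) = 35.1/54.1 ≈ 0.6488.

θ̂_MAP = 0.6488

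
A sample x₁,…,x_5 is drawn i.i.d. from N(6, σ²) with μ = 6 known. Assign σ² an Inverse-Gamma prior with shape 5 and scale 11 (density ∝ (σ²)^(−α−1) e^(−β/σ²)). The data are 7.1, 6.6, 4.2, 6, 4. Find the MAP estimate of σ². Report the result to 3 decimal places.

σ̂²_MAP = 1.812

Sum of squared deviations about the known mean: SS = (7.1−6)² + (6.6−6)² + (4.2−6)² + (6−6)² + (4−6)² = 8.81.
The Normal likelihood contributes (σ²)^(−n/2) exp(−SS/(2σ²)), so the posterior is Inverse-Gamma(α + n/2, β + SS/2) = Inverse-Gamma(7.5, 15.405).
The mode of Inverse-Gamma(a, b) is b/(a+1) = 15.405/8.5 ≈ 1.812.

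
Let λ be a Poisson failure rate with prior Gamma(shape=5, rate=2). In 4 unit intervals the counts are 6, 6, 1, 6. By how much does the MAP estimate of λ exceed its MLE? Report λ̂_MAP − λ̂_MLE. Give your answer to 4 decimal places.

Σxᵢ = 19. Posterior is Gamma(24, 6); MAP = (24−1)/6 = 23/6 ≈ 3.83333.
MLE = x̄ = 19/4 ≈ 4.75000.
Difference = 23/6 − 19/4 = -11/12 ≈ -0.9167.

MAP − MLE = -0.9167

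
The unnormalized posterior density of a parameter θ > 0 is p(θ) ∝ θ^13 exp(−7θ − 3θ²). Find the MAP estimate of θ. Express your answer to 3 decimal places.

θ̂_MAP = 1.000

ℓ'(θ) = 13/θ − 7 − 6θ. Setting this to zero and multiplying by θ: 6θ² + 7θ − 13 = 0.
θ = (−7 + √(7² + 4·6·13)) / (2·6) = (−7 + √361) / 12 = (−7 + 19)/12 = 1.
ℓ''(θ) = −13/θ² − 6 < 0, confirming a maximum.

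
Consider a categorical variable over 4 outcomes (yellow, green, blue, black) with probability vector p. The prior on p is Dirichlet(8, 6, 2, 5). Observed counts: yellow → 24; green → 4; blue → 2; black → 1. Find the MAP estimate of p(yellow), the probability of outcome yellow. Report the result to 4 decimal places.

The posterior is Dirichlet(αᵢ + nᵢ) = Dirichlet(32, 10, 4, 6).
For a Dirichlet(a₁,…,a_K) with all aᵢ > 1, the mode has j-th component (aⱼ − 1)/(Σaᵢ − K).
Here Σaᵢ = 52 and K = 4, so p(yellow) = (32 − 1)/(52 − 4) = 31/48 ≈ 0.6458.

MAP estimate of p(yellow) = 0.6458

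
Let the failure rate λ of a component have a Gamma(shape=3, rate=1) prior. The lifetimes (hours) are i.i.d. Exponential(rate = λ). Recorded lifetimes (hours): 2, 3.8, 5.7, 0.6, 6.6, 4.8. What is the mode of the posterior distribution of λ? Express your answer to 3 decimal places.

λ̂_MAP = 0.327

The Exponential(rate=λ) likelihood is ∝ λ^n e^(−λΣtᵢ). Here n = 6 and Σtᵢ = 2 + 3.8 + 5.7 + 0.6 + 6.6 + 4.8 = 23.5.
Posterior ∝ λ^2e^(−1λ) · λ^6e^(−23.5λ) = λ^8e^(−24.5λ), i.e. Gamma(9, 24.5).
Mode = (a−1)/b = 8/24.5 ≈ 0.327.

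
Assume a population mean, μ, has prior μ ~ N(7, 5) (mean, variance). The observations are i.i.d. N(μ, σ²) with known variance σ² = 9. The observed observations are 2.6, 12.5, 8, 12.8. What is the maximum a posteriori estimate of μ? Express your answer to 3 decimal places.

n = 4; x̄ = (2.6 + 12.5 + 8 + 12.8)/4 = 35.9/4 = 8.975.
For a Normal prior and Normal likelihood with known variance, the posterior is Normal; its mode equals its mean, the precision-weighted average.
Prior precision 1/σ₀² = 1/5 = 0.2; data precision n/σ² = 4/9.
μ̂ = (0.2·7 + (4/9)·8.975) / (0.2 + 4/9) = (97/18)/(29/45) = 485/58 ≈ 8.362.

μ̂_MAP = 8.362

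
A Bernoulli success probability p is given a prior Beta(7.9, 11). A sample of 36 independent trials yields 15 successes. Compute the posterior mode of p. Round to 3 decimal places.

p̂_MAP = 0.414

Prior: Beta(7.9, 11).
Data: 15 successes in 36 trials. The binomial likelihood contributes p^15(1−p)^21, so the posterior is Beta(7.9+15, 11+21) = Beta(22.9, 32).
For Beta(a, b) with a, b > 1 the mode is (a−1)/(a+b−2) = 21.9/52.9 ≈ 0.414.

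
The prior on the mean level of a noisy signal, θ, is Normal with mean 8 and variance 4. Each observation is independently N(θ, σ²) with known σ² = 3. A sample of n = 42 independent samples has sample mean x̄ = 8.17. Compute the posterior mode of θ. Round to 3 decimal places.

n = 42, x̄ = 8.17.
For a Normal prior and Normal likelihood with known variance, the posterior is Normal; its mode equals its mean, the precision-weighted average.
Prior precision 1/σ₀² = 1/4 = 0.25; data precision n/σ² = 42/3 = 14.
θ̂ = (0.25·8 + 14·8.17) / (0.25 + 14) = 116.38/14.25 = 11638/1425 ≈ 8.167.

θ̂_MAP = 8.167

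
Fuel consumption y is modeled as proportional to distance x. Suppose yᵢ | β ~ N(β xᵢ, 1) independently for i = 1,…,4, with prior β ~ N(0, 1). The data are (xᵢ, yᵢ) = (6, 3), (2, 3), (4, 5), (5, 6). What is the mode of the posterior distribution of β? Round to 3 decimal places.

log p(β | y) = −Σ(yᵢ − βxᵢ)²/(2·1) − β²/(2·1) + const.
Setting the derivative to zero: Σxᵢ(yᵢ − βxᵢ)/1 − β/1 = 0, so β = Σxᵢyᵢ / (Σxᵢ² + σ²/τ²).
Σxᵢyᵢ = 6·3 + 2·3 + 4·5 + 5·6 = 74; Σxᵢ² = 81; σ²/τ² = 1.
β̂_MAP = 74 / (81 + 1) = 74/82 ≈ 0.902.

β̂_MAP = 0.902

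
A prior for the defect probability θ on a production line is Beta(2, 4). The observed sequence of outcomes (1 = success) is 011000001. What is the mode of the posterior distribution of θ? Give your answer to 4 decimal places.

Prior: Beta(2, 4).
Data: 3 successes in 9 trials (from the sequence). The binomial likelihood contributes θ^3(1−θ)^6, so the posterior is Beta(2+3, 4+6) = Beta(5, 10).
For Beta(a, b) with a, b > 1 the mode is (a−1)/(a+b−2) = 4/13 ≈ 0.3077.

θ̂_MAP = 0.3077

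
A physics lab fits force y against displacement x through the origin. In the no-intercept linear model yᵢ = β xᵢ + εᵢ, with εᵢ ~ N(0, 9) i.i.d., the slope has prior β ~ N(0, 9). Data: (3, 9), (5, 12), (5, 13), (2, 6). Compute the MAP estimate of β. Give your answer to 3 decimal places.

log p(β | y) = −Σ(yᵢ − βxᵢ)²/(2·9) − β²/(2·9) + const.
Setting the derivative to zero: Σxᵢ(yᵢ − βxᵢ)/9 − β/9 = 0, so β = Σxᵢyᵢ / (Σxᵢ² + σ²/τ²).
Σxᵢyᵢ = 3·9 + 5·12 + 5·13 + 2·6 = 164; Σxᵢ² = 63; σ²/τ² = 1.
β̂_MAP = 164 / (63 + 1) = 164/64 ≈ 2.563.

β̂_MAP = 2.563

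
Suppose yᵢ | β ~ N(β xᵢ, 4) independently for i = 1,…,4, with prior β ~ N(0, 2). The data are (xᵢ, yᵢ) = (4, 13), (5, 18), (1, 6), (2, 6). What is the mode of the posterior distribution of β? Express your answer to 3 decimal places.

log p(β | y) = −Σ(yᵢ − βxᵢ)²/(2·4) − β²/(2·2) + const.
Setting the derivative to zero: Σxᵢ(yᵢ − βxᵢ)/4 − β/2 = 0, so β = Σxᵢyᵢ / (Σxᵢ² + σ²/τ²).
Σxᵢyᵢ = 4·13 + 5·18 + 1·6 + 2·6 = 160; Σxᵢ² = 46; σ²/τ² = 2.
β̂_MAP = 160 / (46 + 2) = 160/48 ≈ 3.333.

β̂_MAP = 3.333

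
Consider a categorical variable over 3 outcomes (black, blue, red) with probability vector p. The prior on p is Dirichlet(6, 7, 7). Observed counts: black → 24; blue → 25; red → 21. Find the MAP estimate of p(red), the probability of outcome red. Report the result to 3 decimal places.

MAP estimate of p(red) = 0.310

The posterior is Dirichlet(αᵢ + nᵢ) = Dirichlet(30, 32, 28).
For a Dirichlet(a₁,…,a_K) with all aᵢ > 1, the mode has j-th component (aⱼ − 1)/(Σaᵢ − K).
Here Σaᵢ = 90 and K = 3, so p(red) = (28 − 1)/(90 − 3) = 27/87 ≈ 0.310.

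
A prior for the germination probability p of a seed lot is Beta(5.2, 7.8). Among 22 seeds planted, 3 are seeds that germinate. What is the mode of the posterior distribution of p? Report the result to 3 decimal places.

Prior: Beta(5.2, 7.8).
Data: 3 successes in 22 trials. The binomial likelihood contributes p^3(1−p)^19, so the posterior is Beta(5.2+3, 7.8+19) = Beta(8.2, 26.8).
For Beta(a, b) with a, b > 1 the mode is (a−1)/(a+b−2) = 7.2/33 ≈ 0.218.

p̂_MAP = 0.218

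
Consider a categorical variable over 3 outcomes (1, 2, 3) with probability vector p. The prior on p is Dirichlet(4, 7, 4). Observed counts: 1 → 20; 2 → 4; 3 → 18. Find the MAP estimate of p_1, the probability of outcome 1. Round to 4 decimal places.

The posterior is Dirichlet(αᵢ + nᵢ) = Dirichlet(24, 11, 22).
For a Dirichlet(a₁,…,a_K) with all aᵢ > 1, the mode has j-th component (aⱼ − 1)/(Σaᵢ − K).
Here Σaᵢ = 57 and K = 3, so p_1 = (24 − 1)/(57 − 3) = 23/54 ≈ 0.4259.

MAP estimate: 0.4259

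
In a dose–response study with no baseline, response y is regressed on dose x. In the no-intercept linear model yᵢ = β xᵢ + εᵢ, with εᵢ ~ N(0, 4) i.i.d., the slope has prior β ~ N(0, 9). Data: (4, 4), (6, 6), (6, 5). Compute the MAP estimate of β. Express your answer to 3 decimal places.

log p(β | y) = −Σ(yᵢ − βxᵢ)²/(2·4) − β²/(2·9) + const.
Setting the derivative to zero: Σxᵢ(yᵢ − βxᵢ)/4 − β/9 = 0, so β = Σxᵢyᵢ / (Σxᵢ² + σ²/τ²).
Σxᵢyᵢ = 4·4 + 6·6 + 6·5 = 82; Σxᵢ² = 88; σ²/τ² = 4/9.
β̂_MAP = 82 / (88 + 4/9) = 82/(796/9) = 369/398 ≈ 0.927.

β̂_MAP = 0.927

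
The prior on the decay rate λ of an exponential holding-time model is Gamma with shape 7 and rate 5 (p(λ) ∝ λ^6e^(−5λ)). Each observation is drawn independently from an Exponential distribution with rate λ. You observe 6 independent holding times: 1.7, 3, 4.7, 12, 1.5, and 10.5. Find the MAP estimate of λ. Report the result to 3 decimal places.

λ̂_MAP = 0.313

The Exponential(rate=λ) likelihood is ∝ λ^n e^(−λΣtᵢ). Here n = 6 and Σtᵢ = 1.7 + 3 + 4.7 + 12 + 1.5 + 10.5 = 33.4.
Posterior ∝ λ^6e^(−5λ) · λ^6e^(−33.4λ) = λ^12e^(−38.4λ), i.e. Gamma(13, 38.4).
Mode = (a−1)/b = 12/38.4 ≈ 0.313.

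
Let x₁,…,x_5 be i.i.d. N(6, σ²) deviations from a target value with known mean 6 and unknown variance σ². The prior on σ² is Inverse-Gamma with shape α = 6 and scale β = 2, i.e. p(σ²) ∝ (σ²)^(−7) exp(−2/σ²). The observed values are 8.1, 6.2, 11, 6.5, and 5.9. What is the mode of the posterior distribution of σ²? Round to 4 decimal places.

Sum of squared deviations about the known mean: SS = (8.1−6)² + (6.2−6)² + (11−6)² + (6.5−6)² + (5.9−6)² = 29.71.
The Normal likelihood contributes (σ²)^(−n/2) exp(−SS/(2σ²)), so the posterior is Inverse-Gamma(α + n/2, β + SS/2) = Inverse-Gamma(8.5, 16.855).
The mode of Inverse-Gamma(a, b) is b/(a+1) = 16.855/9.5 ≈ 1.7742.

σ̂²_MAP = 1.7742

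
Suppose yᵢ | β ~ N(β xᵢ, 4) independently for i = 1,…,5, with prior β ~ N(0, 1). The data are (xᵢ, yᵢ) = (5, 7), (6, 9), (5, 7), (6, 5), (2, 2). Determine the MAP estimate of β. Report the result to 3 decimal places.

β̂_MAP = 1.215

log p(β | y) = −Σ(yᵢ − βxᵢ)²/(2·4) − β²/(2·1) + const.
Setting the derivative to zero: Σxᵢ(yᵢ − βxᵢ)/4 − β/1 = 0, so β = Σxᵢyᵢ / (Σxᵢ² + σ²/τ²).
Σxᵢyᵢ = 5·7 + 6·9 + 5·7 + 6·5 + 2·2 = 158; Σxᵢ² = 126; σ²/τ² = 4.
β̂_MAP = 158 / (126 + 4) = 158/130 ≈ 1.215.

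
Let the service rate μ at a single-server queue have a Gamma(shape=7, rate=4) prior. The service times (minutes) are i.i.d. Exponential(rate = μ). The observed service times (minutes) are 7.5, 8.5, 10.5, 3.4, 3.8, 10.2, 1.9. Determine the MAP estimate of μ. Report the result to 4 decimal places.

The Exponential(rate=μ) likelihood is ∝ μ^n e^(−μΣtᵢ). Here n = 7 and Σtᵢ = 7.5 + 8.5 + 10.5 + 3.4 + 3.8 + 10.2 + 1.9 = 45.8.
Posterior ∝ μ^6e^(−4μ) · μ^7e^(−45.8μ) = μ^13e^(−49.8μ), i.e. Gamma(14, 49.8).
Mode = (a−1)/b = 13/49.8 ≈ 0.2610.

μ̂_MAP = 0.2610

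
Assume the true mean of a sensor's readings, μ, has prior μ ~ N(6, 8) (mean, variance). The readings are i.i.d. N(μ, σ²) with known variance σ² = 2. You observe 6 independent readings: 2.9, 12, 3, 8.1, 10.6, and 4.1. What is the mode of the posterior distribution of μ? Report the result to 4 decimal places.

μ̂_MAP = 6.7520

n = 6; x̄ = (2.9 + 12 + 3 + 8.1 + 10.6 + 4.1)/6 = 40.7/6 = 407/60 ≈ 6.7833.
For a Normal prior and Normal likelihood with known variance, the posterior is Normal; its mode equals its mean, the precision-weighted average.
Prior precision 1/σ₀² = 1/8 = 0.125; data precision n/σ² = 6/2 = 3.
μ̂ = (0.125·6 + 3·(407/60)) / (0.125 + 3) = 21.1/3.125 = 6.7520.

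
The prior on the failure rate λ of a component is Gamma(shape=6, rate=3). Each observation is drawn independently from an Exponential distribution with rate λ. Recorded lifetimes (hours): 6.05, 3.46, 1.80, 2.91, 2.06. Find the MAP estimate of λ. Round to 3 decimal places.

The Exponential(rate=λ) likelihood is ∝ λ^n e^(−λΣtᵢ). Here n = 5 and Σtᵢ = 6.05 + 3.46 + 1.80 + 2.91 + 2.06 = 16.28.
Posterior ∝ λ^5e^(−3λ) · λ^5e^(−16.28λ) = λ^10e^(−19.28λ), i.e. Gamma(11, 19.28).
Mode = (a−1)/b = 10/19.28 ≈ 0.519.

λ̂_MAP = 0.519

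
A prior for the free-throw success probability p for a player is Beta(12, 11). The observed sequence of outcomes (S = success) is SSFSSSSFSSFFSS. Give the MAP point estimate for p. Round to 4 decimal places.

Prior: Beta(12, 11).
Data: 10 successes in 14 trials (from the sequence). The binomial likelihood contributes p^10(1−p)^4, so the posterior is Beta(12+10, 11+4) = Beta(22, 15).
For Beta(a, b) with a, b > 1 the mode is (a−1)/(a+b−2) = 21/35 ≈ 0.6000.

p̂_MAP = 0.6000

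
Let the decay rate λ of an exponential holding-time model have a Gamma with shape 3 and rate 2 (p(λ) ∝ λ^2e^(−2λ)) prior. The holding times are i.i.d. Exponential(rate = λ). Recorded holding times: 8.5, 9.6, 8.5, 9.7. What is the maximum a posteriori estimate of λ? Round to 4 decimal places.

The Exponential(rate=λ) likelihood is ∝ λ^n e^(−λΣtᵢ). Here n = 4 and Σtᵢ = 8.5 + 9.6 + 8.5 + 9.7 = 36.3.
Posterior ∝ λ^2e^(−2λ) · λ^4e^(−36.3λ) = λ^6e^(−38.3λ), i.e. Gamma(7, 38.3).
Mode = (a−1)/b = 6/38.3 ≈ 0.1567.

λ̂_MAP = 0.1567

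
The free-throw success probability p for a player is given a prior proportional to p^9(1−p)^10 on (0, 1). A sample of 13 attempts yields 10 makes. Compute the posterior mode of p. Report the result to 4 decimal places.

p̂_MAP = 0.5938

The prior density ∝ p^9(1−p)^10 is the kernel of Beta(10, 11).
Data: 10 successes in 13 trials. The binomial likelihood contributes p^10(1−p)^3, so the posterior is Beta(10+10, 11+3) = Beta(20, 14).
For Beta(a, b) with a, b > 1 the mode is (a−1)/(a+b−2) = 19/32 ≈ 0.5938.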